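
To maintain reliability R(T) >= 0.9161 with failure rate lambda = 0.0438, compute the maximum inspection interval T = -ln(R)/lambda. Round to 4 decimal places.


R_target = 0.9161
lambda = 0.0438
-ln(0.9161) = 0.0876
T = 0.0876 / 0.0438
T = 2.0007

2.0007


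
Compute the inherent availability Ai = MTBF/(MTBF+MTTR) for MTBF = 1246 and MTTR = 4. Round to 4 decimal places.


MTBF = 1246
MTTR = 4
MTBF + MTTR = 1250
Ai = 1246 / 1250
Ai = 0.9968

0.9968


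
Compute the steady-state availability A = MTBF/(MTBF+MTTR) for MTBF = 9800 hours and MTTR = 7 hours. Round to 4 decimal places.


MTBF = 9800
MTTR = 7
MTBF + MTTR = 9807
A = 9800 / 9807
A = 0.9993

0.9993


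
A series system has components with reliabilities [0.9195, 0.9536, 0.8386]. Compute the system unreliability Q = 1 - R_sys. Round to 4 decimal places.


Components: [0.9195, 0.9536, 0.8386]
After component 1: product = 0.9195
After component 2: product = 0.8768
After component 3: product = 0.7353
R_sys = 0.7353
Q = 1 - 0.7353 = 0.2647

0.2647


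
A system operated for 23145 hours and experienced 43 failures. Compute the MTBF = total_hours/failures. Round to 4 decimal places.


total_hours = 23145
failures = 43
MTBF = 23145 / 43
MTBF = 538.2558

538.2558


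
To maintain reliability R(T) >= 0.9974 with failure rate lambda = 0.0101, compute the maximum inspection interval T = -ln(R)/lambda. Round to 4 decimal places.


R_target = 0.9974
lambda = 0.0101
-ln(0.9974) = 0.0026
T = 0.0026 / 0.0101
T = 0.2578

0.2578


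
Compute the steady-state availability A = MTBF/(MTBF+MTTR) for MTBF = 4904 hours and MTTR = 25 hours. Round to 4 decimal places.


MTBF = 4904
MTTR = 25
MTBF + MTTR = 4929
A = 4904 / 4929
A = 0.9949

0.9949


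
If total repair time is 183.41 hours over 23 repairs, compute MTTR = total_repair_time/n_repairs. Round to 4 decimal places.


total_repair_time = 183.41
n_repairs = 23
MTTR = 183.41 / 23
MTTR = 7.9743

7.9743


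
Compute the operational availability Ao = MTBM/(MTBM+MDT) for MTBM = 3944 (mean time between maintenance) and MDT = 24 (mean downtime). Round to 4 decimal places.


MTBM = 3944
MDT = 24
MTBM + MDT = 3968
Ao = 3944 / 3968
Ao = 0.994

0.994


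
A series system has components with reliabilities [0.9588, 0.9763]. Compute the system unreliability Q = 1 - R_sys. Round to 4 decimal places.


Components: [0.9588, 0.9763]
After component 1: product = 0.9588
After component 2: product = 0.9361
R_sys = 0.9361
Q = 1 - 0.9361 = 0.0639

0.0639


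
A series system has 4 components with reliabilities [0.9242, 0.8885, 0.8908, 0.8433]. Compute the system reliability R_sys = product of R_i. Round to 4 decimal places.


Components: [0.9242, 0.8885, 0.8908, 0.8433]
After component 1 (R=0.9242): product = 0.9242
After component 2 (R=0.8885): product = 0.8212
After component 3 (R=0.8908): product = 0.7315
After component 4 (R=0.8433): product = 0.6169
R_sys = 0.6169

0.6169


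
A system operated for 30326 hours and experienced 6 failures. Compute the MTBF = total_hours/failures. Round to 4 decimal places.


total_hours = 30326
failures = 6
MTBF = 30326 / 6
MTBF = 5054.3333

5054.3333


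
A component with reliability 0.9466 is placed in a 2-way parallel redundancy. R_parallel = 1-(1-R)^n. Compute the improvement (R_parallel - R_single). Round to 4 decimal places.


R_single = 0.9466, n = 2
1 - R_single = 0.0534
(1 - R_single)^n = 0.0534^2 = 0.0029
R_parallel = 1 - 0.0029 = 0.9971
Improvement = 0.9971 - 0.9466
Improvement = 0.0505

0.0505


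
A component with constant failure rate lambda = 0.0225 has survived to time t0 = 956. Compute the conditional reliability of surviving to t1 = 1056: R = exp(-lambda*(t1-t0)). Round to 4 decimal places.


lambda = 0.0225
t0 = 956, t1 = 1056
t1 - t0 = 100
lambda * (t1-t0) = 0.0225 * 100 = 2.25
R = exp(-2.25)
R = 0.1054

0.1054


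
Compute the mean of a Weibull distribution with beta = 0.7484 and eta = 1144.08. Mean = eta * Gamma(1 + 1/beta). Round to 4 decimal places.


beta = 0.7484, eta = 1144.08
1/beta = 1.3362
1 + 1/beta = 2.3362
Gamma(2.3362) = 1.1927
Mean = 1144.08 * 1.1927
Mean = 1364.5913

1364.5913


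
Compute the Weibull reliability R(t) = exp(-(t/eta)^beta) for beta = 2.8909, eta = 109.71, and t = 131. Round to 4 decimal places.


beta = 2.8909, eta = 109.71, t = 131
t/eta = 131 / 109.71 = 1.1941
(t/eta)^beta = 1.1941^2.8909 = 1.6698
R(t) = exp(-1.6698)
R(t) = 0.1883

0.1883


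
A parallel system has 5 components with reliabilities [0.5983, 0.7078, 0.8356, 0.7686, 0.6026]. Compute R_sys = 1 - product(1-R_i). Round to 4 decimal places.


Components: [0.5983, 0.7078, 0.8356, 0.7686, 0.6026]
(1 - 0.5983) = 0.4017, running product = 0.4017
(1 - 0.7078) = 0.2922, running product = 0.1174
(1 - 0.8356) = 0.1644, running product = 0.0193
(1 - 0.7686) = 0.2314, running product = 0.0045
(1 - 0.6026) = 0.3974, running product = 0.0018
Product of (1-R_i) = 0.0018
R_sys = 1 - 0.0018 = 0.9982

0.9982


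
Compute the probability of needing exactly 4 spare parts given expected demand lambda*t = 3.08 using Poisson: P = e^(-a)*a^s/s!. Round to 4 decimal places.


a = 3.08, s = 4
e^(-a) = e^(-3.08) = 0.046
a^s = 3.08^4 = 89.9918
s! = 24
P = 0.046 * 89.9918 / 24
P = 0.1723

0.1723


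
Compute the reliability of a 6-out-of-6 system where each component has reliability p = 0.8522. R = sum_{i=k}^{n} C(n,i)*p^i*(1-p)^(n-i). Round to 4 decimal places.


k = 6, n = 6, p = 0.8522
i=6: C(6,6)=1 * 0.8522^6 * 0.1478^0 = 0.383
R = sum of terms = 0.383

0.383


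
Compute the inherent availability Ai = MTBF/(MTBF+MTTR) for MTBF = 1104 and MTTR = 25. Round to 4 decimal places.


MTBF = 1104
MTTR = 25
MTBF + MTTR = 1129
Ai = 1104 / 1129
Ai = 0.9779

0.9779


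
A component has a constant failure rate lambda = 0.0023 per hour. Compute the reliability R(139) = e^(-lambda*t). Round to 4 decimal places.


lambda = 0.0023
t = 139
lambda * t = 0.3197
R(t) = e^(-0.3197)
R(t) = 0.7264

0.7264


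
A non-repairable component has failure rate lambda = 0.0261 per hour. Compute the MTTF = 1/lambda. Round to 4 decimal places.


lambda = 0.0261
MTTF = 1 / 0.0261
MTTF = 38.3142

38.3142


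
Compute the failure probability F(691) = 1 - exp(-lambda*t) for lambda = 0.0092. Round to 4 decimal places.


lambda = 0.0092, t = 691
lambda * t = 6.3572
exp(-6.3572) = 0.0017
F(t) = 1 - 0.0017
F(t) = 0.9983

0.9983


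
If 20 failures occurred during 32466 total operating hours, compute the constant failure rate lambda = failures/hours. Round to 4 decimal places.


failures = 20
total_hours = 32466
lambda = 20 / 32466
lambda = 0.0006

0.0006


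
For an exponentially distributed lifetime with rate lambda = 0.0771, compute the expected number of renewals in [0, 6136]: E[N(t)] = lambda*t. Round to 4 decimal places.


lambda = 0.0771
t = 6136
E[N(t)] = lambda * t
E[N(t)] = 0.0771 * 6136
E[N(t)] = 473.0856

473.0856


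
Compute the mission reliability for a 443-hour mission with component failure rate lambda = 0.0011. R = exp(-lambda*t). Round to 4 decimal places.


lambda = 0.0011
mission_time = 443
lambda * t = 0.0011 * 443 = 0.4873
R = exp(-0.4873)
R = 0.6143

0.6143


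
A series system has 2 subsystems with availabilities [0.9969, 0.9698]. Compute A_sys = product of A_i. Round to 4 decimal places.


Subsystems: [0.9969, 0.9698]
After subsystem 1 (A=0.9969): product = 0.9969
After subsystem 2 (A=0.9698): product = 0.9668
A_sys = 0.9668

0.9668


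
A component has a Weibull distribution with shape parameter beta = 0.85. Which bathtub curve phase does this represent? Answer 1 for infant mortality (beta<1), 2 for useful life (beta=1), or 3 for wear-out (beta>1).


beta = 0.85
Compare beta to 1:
beta < 1 => infant mortality (phase 1)
beta = 1 => useful life (phase 2)
beta > 1 => wear-out (phase 3)
Since beta = 0.85, this is infant mortality (decreasing failure rate)
Phase = 1

1


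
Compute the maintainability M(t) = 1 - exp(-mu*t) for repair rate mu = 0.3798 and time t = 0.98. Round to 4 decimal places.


mu = 0.3798, t = 0.98
mu * t = 0.3798 * 0.98 = 0.3722
exp(-0.3722) = 0.6892
M(t) = 1 - 0.6892
M(t) = 0.3108

0.3108


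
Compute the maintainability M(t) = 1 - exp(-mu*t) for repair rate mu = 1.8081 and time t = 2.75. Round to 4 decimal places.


mu = 1.8081, t = 2.75
mu * t = 1.8081 * 2.75 = 4.9723
exp(-4.9723) = 0.0069
M(t) = 1 - 0.0069
M(t) = 0.9931

0.9931


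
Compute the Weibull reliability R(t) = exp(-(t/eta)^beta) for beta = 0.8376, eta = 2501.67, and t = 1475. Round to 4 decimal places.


beta = 0.8376, eta = 2501.67, t = 1475
t/eta = 1475 / 2501.67 = 0.5896
(t/eta)^beta = 0.5896^0.8376 = 0.6424
R(t) = exp(-0.6424)
R(t) = 0.526

0.526


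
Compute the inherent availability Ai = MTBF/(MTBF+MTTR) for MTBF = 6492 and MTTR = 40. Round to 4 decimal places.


MTBF = 6492
MTTR = 40
MTBF + MTTR = 6532
Ai = 6492 / 6532
Ai = 0.9939

0.9939


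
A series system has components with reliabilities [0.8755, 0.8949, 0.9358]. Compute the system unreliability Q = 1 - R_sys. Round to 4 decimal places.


Components: [0.8755, 0.8949, 0.9358]
After component 1: product = 0.8755
After component 2: product = 0.7835
After component 3: product = 0.7332
R_sys = 0.7332
Q = 1 - 0.7332 = 0.2668

0.2668


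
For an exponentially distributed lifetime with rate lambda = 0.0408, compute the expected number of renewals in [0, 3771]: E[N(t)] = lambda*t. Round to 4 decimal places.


lambda = 0.0408
t = 3771
E[N(t)] = lambda * t
E[N(t)] = 0.0408 * 3771
E[N(t)] = 153.8568

153.8568


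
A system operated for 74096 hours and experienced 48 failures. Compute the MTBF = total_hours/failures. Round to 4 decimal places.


total_hours = 74096
failures = 48
MTBF = 74096 / 48
MTBF = 1543.6667

1543.6667


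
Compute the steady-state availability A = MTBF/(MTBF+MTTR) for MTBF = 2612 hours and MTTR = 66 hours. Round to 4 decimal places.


MTBF = 2612
MTTR = 66
MTBF + MTTR = 2678
A = 2612 / 2678
A = 0.9754

0.9754


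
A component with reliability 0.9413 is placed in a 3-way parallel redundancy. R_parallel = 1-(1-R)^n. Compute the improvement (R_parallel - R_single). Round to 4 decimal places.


R_single = 0.9413, n = 3
1 - R_single = 0.0587
(1 - R_single)^n = 0.0587^3 = 0.0002
R_parallel = 1 - 0.0002 = 0.9998
Improvement = 0.9998 - 0.9413
Improvement = 0.0585

0.0585


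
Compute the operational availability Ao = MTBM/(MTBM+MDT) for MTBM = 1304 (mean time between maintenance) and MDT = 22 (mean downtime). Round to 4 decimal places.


MTBM = 1304
MDT = 22
MTBM + MDT = 1326
Ao = 1304 / 1326
Ao = 0.9834

0.9834


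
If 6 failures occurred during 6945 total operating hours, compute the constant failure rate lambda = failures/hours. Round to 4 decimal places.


failures = 6
total_hours = 6945
lambda = 6 / 6945
lambda = 0.0009

0.0009


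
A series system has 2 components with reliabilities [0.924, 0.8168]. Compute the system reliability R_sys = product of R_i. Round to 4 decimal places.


Components: [0.924, 0.8168]
After component 1 (R=0.924): product = 0.924
After component 2 (R=0.8168): product = 0.7547
R_sys = 0.7547

0.7547


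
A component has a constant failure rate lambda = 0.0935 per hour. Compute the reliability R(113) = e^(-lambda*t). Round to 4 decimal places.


lambda = 0.0935
t = 113
lambda * t = 10.5655
R(t) = e^(-10.5655)
R(t) = 0.0

0.0


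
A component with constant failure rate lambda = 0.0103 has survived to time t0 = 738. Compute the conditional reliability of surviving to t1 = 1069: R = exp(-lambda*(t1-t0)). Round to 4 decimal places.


lambda = 0.0103
t0 = 738, t1 = 1069
t1 - t0 = 331
lambda * (t1-t0) = 0.0103 * 331 = 3.4093
R = exp(-3.4093)
R = 0.0331

0.0331


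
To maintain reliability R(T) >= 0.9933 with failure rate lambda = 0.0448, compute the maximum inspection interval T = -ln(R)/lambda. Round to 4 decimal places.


R_target = 0.9933
lambda = 0.0448
-ln(0.9933) = 0.0067
T = 0.0067 / 0.0448
T = 0.1501

0.1501


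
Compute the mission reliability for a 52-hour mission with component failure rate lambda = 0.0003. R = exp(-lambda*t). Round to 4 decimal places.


lambda = 0.0003
mission_time = 52
lambda * t = 0.0003 * 52 = 0.0156
R = exp(-0.0156)
R = 0.9845

0.9845


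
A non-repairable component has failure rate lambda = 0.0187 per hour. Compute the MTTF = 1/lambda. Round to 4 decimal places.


lambda = 0.0187
MTTF = 1 / 0.0187
MTTF = 53.4759

53.4759


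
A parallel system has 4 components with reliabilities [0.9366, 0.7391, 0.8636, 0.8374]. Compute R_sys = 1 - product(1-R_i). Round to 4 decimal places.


Components: [0.9366, 0.7391, 0.8636, 0.8374]
(1 - 0.9366) = 0.0634, running product = 0.0634
(1 - 0.7391) = 0.2609, running product = 0.0165
(1 - 0.8636) = 0.1364, running product = 0.0023
(1 - 0.8374) = 0.1626, running product = 0.0004
Product of (1-R_i) = 0.0004
R_sys = 1 - 0.0004 = 0.9996

0.9996


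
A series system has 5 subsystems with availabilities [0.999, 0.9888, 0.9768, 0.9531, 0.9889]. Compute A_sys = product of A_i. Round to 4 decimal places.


Subsystems: [0.999, 0.9888, 0.9768, 0.9531, 0.9889]
After subsystem 1 (A=0.999): product = 0.999
After subsystem 2 (A=0.9888): product = 0.9878
After subsystem 3 (A=0.9768): product = 0.9649
After subsystem 4 (A=0.9531): product = 0.9196
After subsystem 5 (A=0.9889): product = 0.9094
A_sys = 0.9094

0.9094


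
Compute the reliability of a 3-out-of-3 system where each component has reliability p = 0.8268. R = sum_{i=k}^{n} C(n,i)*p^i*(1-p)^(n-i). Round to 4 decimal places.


k = 3, n = 3, p = 0.8268
i=3: C(3,3)=1 * 0.8268^3 * 0.1732^0 = 0.5652
R = sum of terms = 0.5652

0.5652


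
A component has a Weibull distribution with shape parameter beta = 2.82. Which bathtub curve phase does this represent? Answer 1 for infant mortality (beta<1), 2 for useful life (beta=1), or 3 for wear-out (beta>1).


beta = 2.82
Compare beta to 1:
beta < 1 => infant mortality (phase 1)
beta = 1 => useful life (phase 2)
beta > 1 => wear-out (phase 3)
Since beta = 2.82, this is wear-out (increasing failure rate)
Phase = 3

3


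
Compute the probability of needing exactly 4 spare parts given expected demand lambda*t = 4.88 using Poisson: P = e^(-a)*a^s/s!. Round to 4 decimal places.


a = 4.88, s = 4
e^(-a) = e^(-4.88) = 0.0076
a^s = 4.88^4 = 567.1256
s! = 24
P = 0.0076 * 567.1256 / 24
P = 0.1795

0.1795


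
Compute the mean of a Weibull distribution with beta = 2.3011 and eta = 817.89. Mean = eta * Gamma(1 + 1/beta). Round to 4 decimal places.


beta = 2.3011, eta = 817.89
1/beta = 0.4346
1 + 1/beta = 1.4346
Gamma(1.4346) = 0.8859
Mean = 817.89 * 0.8859
Mean = 724.5848

724.5848


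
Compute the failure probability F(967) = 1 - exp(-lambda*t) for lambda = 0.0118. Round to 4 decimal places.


lambda = 0.0118, t = 967
lambda * t = 11.4106
exp(-11.4106) = 0.0
F(t) = 1 - 0.0
F(t) = 1.0

1.0


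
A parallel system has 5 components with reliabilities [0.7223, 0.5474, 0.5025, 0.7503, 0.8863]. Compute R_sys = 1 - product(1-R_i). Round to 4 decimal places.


Components: [0.7223, 0.5474, 0.5025, 0.7503, 0.8863]
(1 - 0.7223) = 0.2777, running product = 0.2777
(1 - 0.5474) = 0.4526, running product = 0.1257
(1 - 0.5025) = 0.4975, running product = 0.0625
(1 - 0.7503) = 0.2497, running product = 0.0156
(1 - 0.8863) = 0.1137, running product = 0.0018
Product of (1-R_i) = 0.0018
R_sys = 1 - 0.0018 = 0.9982

0.9982


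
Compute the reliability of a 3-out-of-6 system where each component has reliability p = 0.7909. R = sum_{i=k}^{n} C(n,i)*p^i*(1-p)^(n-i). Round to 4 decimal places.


k = 3, n = 6, p = 0.7909
i=3: C(6,3)=20 * 0.7909^3 * 0.2091^3 = 0.0905
i=4: C(6,4)=15 * 0.7909^4 * 0.2091^2 = 0.2566
i=5: C(6,5)=6 * 0.7909^5 * 0.2091^1 = 0.3883
i=6: C(6,6)=1 * 0.7909^6 * 0.2091^0 = 0.2448
R = sum of terms = 0.9801

0.9801


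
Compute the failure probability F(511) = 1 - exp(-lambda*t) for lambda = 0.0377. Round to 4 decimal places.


lambda = 0.0377, t = 511
lambda * t = 19.2647
exp(-19.2647) = 0.0
F(t) = 1 - 0.0
F(t) = 1.0

1.0


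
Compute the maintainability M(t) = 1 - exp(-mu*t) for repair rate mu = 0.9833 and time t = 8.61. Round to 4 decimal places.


mu = 0.9833, t = 8.61
mu * t = 0.9833 * 8.61 = 8.4662
exp(-8.4662) = 0.0002
M(t) = 1 - 0.0002
M(t) = 0.9998

0.9998


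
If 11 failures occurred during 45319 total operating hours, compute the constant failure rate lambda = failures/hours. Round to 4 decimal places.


failures = 11
total_hours = 45319
lambda = 11 / 45319
lambda = 0.0002

0.0002


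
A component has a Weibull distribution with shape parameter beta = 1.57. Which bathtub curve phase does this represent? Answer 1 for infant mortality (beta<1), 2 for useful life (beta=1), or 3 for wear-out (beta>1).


beta = 1.57
Compare beta to 1:
beta < 1 => infant mortality (phase 1)
beta = 1 => useful life (phase 2)
beta > 1 => wear-out (phase 3)
Since beta = 1.57, this is wear-out (increasing failure rate)
Phase = 3

3


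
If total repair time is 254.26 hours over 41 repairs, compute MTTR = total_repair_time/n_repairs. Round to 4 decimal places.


total_repair_time = 254.26
n_repairs = 41
MTTR = 254.26 / 41
MTTR = 6.2015

6.2015


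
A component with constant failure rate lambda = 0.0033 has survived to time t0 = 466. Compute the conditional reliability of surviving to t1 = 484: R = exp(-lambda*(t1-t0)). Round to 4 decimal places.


lambda = 0.0033
t0 = 466, t1 = 484
t1 - t0 = 18
lambda * (t1-t0) = 0.0033 * 18 = 0.0594
R = exp(-0.0594)
R = 0.9423

0.9423


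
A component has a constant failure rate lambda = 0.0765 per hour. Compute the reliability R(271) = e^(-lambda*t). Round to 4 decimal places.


lambda = 0.0765
t = 271
lambda * t = 20.7315
R(t) = e^(-20.7315)
R(t) = 0.0

0.0


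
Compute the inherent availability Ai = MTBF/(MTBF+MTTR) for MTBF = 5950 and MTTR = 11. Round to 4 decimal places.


MTBF = 5950
MTTR = 11
MTBF + MTTR = 5961
Ai = 5950 / 5961
Ai = 0.9982

0.9982


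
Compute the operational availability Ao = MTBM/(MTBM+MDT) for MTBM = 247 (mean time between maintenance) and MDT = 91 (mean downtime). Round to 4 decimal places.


MTBM = 247
MDT = 91
MTBM + MDT = 338
Ao = 247 / 338
Ao = 0.7308

0.7308


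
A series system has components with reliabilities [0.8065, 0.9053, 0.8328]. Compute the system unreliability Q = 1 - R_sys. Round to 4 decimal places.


Components: [0.8065, 0.9053, 0.8328]
After component 1: product = 0.8065
After component 2: product = 0.7301
After component 3: product = 0.608
R_sys = 0.608
Q = 1 - 0.608 = 0.392

0.392


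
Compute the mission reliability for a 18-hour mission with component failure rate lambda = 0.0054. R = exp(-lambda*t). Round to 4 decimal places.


lambda = 0.0054
mission_time = 18
lambda * t = 0.0054 * 18 = 0.0972
R = exp(-0.0972)
R = 0.9074

0.9074


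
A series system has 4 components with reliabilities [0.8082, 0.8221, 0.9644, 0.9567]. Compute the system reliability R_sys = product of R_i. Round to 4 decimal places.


Components: [0.8082, 0.8221, 0.9644, 0.9567]
After component 1 (R=0.8082): product = 0.8082
After component 2 (R=0.8221): product = 0.6644
After component 3 (R=0.9644): product = 0.6408
After component 4 (R=0.9567): product = 0.613
R_sys = 0.613

0.613


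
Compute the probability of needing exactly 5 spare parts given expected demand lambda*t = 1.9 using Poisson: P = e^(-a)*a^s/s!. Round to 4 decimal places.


a = 1.9, s = 5
e^(-a) = e^(-1.9) = 0.1496
a^s = 1.9^5 = 24.761
s! = 120
P = 0.1496 * 24.761 / 120
P = 0.0309

0.0309


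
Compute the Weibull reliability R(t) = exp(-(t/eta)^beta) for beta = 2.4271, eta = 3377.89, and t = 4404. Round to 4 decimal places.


beta = 2.4271, eta = 3377.89, t = 4404
t/eta = 4404 / 3377.89 = 1.3038
(t/eta)^beta = 1.3038^2.4271 = 1.9037
R(t) = exp(-1.9037)
R(t) = 0.149

0.149


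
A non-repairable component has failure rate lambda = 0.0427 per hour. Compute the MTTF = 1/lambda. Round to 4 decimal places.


lambda = 0.0427
MTTF = 1 / 0.0427
MTTF = 23.4192

23.4192


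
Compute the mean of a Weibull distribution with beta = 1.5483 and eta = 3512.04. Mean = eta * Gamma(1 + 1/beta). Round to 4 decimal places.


beta = 1.5483, eta = 3512.04
1/beta = 0.6459
1 + 1/beta = 1.6459
Gamma(1.6459) = 0.8995
Mean = 3512.04 * 0.8995
Mean = 3159.0742

3159.0742


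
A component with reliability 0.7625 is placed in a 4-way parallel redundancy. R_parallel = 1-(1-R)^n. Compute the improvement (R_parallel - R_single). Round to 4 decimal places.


R_single = 0.7625, n = 4
1 - R_single = 0.2375
(1 - R_single)^n = 0.2375^4 = 0.0032
R_parallel = 1 - 0.0032 = 0.9968
Improvement = 0.9968 - 0.7625
Improvement = 0.2343

0.2343


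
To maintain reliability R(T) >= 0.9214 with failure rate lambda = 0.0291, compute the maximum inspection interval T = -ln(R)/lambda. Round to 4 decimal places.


R_target = 0.9214
lambda = 0.0291
-ln(0.9214) = 0.0819
T = 0.0819 / 0.0291
T = 2.8131

2.8131


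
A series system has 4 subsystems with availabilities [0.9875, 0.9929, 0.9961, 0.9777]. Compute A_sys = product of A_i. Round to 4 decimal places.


Subsystems: [0.9875, 0.9929, 0.9961, 0.9777]
After subsystem 1 (A=0.9875): product = 0.9875
After subsystem 2 (A=0.9929): product = 0.9805
After subsystem 3 (A=0.9961): product = 0.9767
After subsystem 4 (A=0.9777): product = 0.9549
A_sys = 0.9549

0.9549


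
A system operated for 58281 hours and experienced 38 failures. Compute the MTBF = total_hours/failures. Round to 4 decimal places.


total_hours = 58281
failures = 38
MTBF = 58281 / 38
MTBF = 1533.7105

1533.7105


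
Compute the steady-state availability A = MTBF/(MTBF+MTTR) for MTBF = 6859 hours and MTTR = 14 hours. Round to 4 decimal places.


MTBF = 6859
MTTR = 14
MTBF + MTTR = 6873
A = 6859 / 6873
A = 0.998

0.998


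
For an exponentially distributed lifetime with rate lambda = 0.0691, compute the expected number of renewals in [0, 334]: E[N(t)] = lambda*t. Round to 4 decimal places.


lambda = 0.0691
t = 334
E[N(t)] = lambda * t
E[N(t)] = 0.0691 * 334
E[N(t)] = 23.0794

23.0794


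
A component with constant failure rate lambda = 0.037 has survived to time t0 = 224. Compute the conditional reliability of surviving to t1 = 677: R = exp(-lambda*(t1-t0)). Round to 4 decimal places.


lambda = 0.037
t0 = 224, t1 = 677
t1 - t0 = 453
lambda * (t1-t0) = 0.037 * 453 = 16.761
R = exp(-16.761)
R = 0.0

0.0


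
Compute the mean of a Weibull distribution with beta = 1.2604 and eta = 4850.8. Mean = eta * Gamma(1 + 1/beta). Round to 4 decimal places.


beta = 1.2604, eta = 4850.8
1/beta = 0.7934
1 + 1/beta = 1.7934
Gamma(1.7934) = 0.9296
Mean = 4850.8 * 0.9296
Mean = 4509.5375

4509.5375


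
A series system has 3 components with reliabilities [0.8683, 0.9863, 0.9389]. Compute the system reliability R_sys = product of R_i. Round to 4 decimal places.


Components: [0.8683, 0.9863, 0.9389]
After component 1 (R=0.8683): product = 0.8683
After component 2 (R=0.9863): product = 0.8564
After component 3 (R=0.9389): product = 0.8041
R_sys = 0.8041

0.8041


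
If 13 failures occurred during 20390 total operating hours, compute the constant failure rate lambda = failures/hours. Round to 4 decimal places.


failures = 13
total_hours = 20390
lambda = 13 / 20390
lambda = 0.0006

0.0006


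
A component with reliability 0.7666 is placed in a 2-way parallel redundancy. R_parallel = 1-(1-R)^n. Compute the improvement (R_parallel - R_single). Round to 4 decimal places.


R_single = 0.7666, n = 2
1 - R_single = 0.2334
(1 - R_single)^n = 0.2334^2 = 0.0545
R_parallel = 1 - 0.0545 = 0.9455
Improvement = 0.9455 - 0.7666
Improvement = 0.1789

0.1789


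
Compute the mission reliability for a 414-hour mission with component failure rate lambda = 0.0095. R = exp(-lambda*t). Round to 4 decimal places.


lambda = 0.0095
mission_time = 414
lambda * t = 0.0095 * 414 = 3.933
R = exp(-3.933)
R = 0.0196

0.0196


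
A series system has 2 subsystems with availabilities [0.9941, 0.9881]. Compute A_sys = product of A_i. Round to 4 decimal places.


Subsystems: [0.9941, 0.9881]
After subsystem 1 (A=0.9941): product = 0.9941
After subsystem 2 (A=0.9881): product = 0.9823
A_sys = 0.9823

0.9823


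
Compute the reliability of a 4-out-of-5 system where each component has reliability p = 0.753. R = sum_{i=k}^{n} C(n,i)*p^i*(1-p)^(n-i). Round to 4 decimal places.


k = 4, n = 5, p = 0.753
i=4: C(5,4)=5 * 0.753^4 * 0.247^1 = 0.3971
i=5: C(5,5)=1 * 0.753^5 * 0.247^0 = 0.2421
R = sum of terms = 0.6391

0.6391


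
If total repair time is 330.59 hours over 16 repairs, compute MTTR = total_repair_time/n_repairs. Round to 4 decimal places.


total_repair_time = 330.59
n_repairs = 16
MTTR = 330.59 / 16
MTTR = 20.6619

20.6619


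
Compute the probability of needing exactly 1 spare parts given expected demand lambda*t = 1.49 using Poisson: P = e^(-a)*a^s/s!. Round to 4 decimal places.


a = 1.49, s = 1
e^(-a) = e^(-1.49) = 0.2254
a^s = 1.49^1 = 1.49
s! = 1
P = 0.2254 * 1.49 / 1
P = 0.3358

0.3358


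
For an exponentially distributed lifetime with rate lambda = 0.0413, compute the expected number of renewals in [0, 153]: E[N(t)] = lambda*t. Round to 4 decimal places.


lambda = 0.0413
t = 153
E[N(t)] = lambda * t
E[N(t)] = 0.0413 * 153
E[N(t)] = 6.3189

6.3189


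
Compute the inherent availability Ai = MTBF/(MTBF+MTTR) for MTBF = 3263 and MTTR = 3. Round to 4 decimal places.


MTBF = 3263
MTTR = 3
MTBF + MTTR = 3266
Ai = 3263 / 3266
Ai = 0.9991

0.9991


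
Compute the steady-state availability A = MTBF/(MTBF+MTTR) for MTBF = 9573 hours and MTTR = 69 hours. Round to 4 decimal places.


MTBF = 9573
MTTR = 69
MTBF + MTTR = 9642
A = 9573 / 9642
A = 0.9928

0.9928


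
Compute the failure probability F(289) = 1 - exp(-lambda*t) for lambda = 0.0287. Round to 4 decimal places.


lambda = 0.0287, t = 289
lambda * t = 8.2943
exp(-8.2943) = 0.0002
F(t) = 1 - 0.0002
F(t) = 0.9998

0.9998


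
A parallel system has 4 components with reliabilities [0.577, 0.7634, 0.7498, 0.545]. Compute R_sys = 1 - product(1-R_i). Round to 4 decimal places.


Components: [0.577, 0.7634, 0.7498, 0.545]
(1 - 0.577) = 0.423, running product = 0.423
(1 - 0.7634) = 0.2366, running product = 0.1001
(1 - 0.7498) = 0.2502, running product = 0.025
(1 - 0.545) = 0.455, running product = 0.0114
Product of (1-R_i) = 0.0114
R_sys = 1 - 0.0114 = 0.9886

0.9886


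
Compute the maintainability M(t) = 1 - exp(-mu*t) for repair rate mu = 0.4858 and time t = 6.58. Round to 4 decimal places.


mu = 0.4858, t = 6.58
mu * t = 0.4858 * 6.58 = 3.1966
exp(-3.1966) = 0.0409
M(t) = 1 - 0.0409
M(t) = 0.9591

0.9591


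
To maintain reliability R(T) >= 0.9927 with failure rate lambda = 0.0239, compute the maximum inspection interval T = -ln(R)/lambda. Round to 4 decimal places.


R_target = 0.9927
lambda = 0.0239
-ln(0.9927) = 0.0073
T = 0.0073 / 0.0239
T = 0.3066

0.3066


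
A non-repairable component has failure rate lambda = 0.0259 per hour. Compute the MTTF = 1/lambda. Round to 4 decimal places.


lambda = 0.0259
MTTF = 1 / 0.0259
MTTF = 38.61

38.61


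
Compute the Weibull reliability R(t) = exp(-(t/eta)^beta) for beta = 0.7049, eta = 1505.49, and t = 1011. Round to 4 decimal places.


beta = 0.7049, eta = 1505.49, t = 1011
t/eta = 1011 / 1505.49 = 0.6715
(t/eta)^beta = 0.6715^0.7049 = 0.7553
R(t) = exp(-0.7553)
R(t) = 0.4699

0.4699


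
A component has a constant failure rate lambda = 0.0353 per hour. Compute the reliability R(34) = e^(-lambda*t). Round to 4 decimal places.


lambda = 0.0353
t = 34
lambda * t = 1.2002
R(t) = e^(-1.2002)
R(t) = 0.3011

0.3011


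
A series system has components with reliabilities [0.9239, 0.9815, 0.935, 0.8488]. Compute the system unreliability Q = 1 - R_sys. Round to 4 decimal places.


Components: [0.9239, 0.9815, 0.935, 0.8488]
After component 1: product = 0.9239
After component 2: product = 0.9068
After component 3: product = 0.8479
After component 4: product = 0.7197
R_sys = 0.7197
Q = 1 - 0.7197 = 0.2803

0.2803


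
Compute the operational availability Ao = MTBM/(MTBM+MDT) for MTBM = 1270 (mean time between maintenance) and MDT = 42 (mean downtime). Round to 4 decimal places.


MTBM = 1270
MDT = 42
MTBM + MDT = 1312
Ao = 1270 / 1312
Ao = 0.968

0.968


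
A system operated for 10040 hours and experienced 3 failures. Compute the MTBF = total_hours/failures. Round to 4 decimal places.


total_hours = 10040
failures = 3
MTBF = 10040 / 3
MTBF = 3346.6667

3346.6667


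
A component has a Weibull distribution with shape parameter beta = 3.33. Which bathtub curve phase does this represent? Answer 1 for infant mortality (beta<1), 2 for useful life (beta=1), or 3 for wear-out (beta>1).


beta = 3.33
Compare beta to 1:
beta < 1 => infant mortality (phase 1)
beta = 1 => useful life (phase 2)
beta > 1 => wear-out (phase 3)
Since beta = 3.33, this is wear-out (increasing failure rate)
Phase = 3

3


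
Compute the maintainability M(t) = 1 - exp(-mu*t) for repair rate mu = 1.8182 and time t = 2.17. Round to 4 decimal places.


mu = 1.8182, t = 2.17
mu * t = 1.8182 * 2.17 = 3.9455
exp(-3.9455) = 0.0193
M(t) = 1 - 0.0193
M(t) = 0.9807

0.9807


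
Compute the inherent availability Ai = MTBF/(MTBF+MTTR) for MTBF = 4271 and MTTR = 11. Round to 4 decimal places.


MTBF = 4271
MTTR = 11
MTBF + MTTR = 4282
Ai = 4271 / 4282
Ai = 0.9974

0.9974


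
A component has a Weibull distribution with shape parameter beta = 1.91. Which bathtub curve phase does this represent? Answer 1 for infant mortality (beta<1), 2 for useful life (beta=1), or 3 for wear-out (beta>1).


beta = 1.91
Compare beta to 1:
beta < 1 => infant mortality (phase 1)
beta = 1 => useful life (phase 2)
beta > 1 => wear-out (phase 3)
Since beta = 1.91, this is wear-out (increasing failure rate)
Phase = 3

3


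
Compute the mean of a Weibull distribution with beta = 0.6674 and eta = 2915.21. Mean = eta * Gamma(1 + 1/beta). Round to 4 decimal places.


beta = 0.6674, eta = 2915.21
1/beta = 1.4984
1 + 1/beta = 2.4984
Gamma(2.4984) = 1.3278
Mean = 2915.21 * 1.3278
Mean = 3870.8204

3870.8204


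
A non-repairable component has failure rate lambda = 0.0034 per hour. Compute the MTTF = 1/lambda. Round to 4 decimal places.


lambda = 0.0034
MTTF = 1 / 0.0034
MTTF = 294.1176

294.1176


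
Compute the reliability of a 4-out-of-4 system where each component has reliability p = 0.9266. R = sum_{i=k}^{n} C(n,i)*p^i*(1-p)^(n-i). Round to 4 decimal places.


k = 4, n = 4, p = 0.9266
i=4: C(4,4)=1 * 0.9266^4 * 0.0734^0 = 0.7372
R = sum of terms = 0.7372

0.7372


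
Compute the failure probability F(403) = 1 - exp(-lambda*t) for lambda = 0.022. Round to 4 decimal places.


lambda = 0.022, t = 403
lambda * t = 8.866
exp(-8.866) = 0.0001
F(t) = 1 - 0.0001
F(t) = 0.9999

0.9999


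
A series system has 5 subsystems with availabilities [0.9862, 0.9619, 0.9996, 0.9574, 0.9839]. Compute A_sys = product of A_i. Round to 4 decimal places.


Subsystems: [0.9862, 0.9619, 0.9996, 0.9574, 0.9839]
After subsystem 1 (A=0.9862): product = 0.9862
After subsystem 2 (A=0.9619): product = 0.9486
After subsystem 3 (A=0.9996): product = 0.9482
After subsystem 4 (A=0.9574): product = 0.9079
After subsystem 5 (A=0.9839): product = 0.8932
A_sys = 0.8932

0.8932


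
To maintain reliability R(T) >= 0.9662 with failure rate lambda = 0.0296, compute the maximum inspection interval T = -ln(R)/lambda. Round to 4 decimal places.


R_target = 0.9662
lambda = 0.0296
-ln(0.9662) = 0.0344
T = 0.0344 / 0.0296
T = 1.1616

1.1616


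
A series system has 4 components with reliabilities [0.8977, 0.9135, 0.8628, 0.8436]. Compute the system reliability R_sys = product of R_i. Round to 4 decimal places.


Components: [0.8977, 0.9135, 0.8628, 0.8436]
After component 1 (R=0.8977): product = 0.8977
After component 2 (R=0.9135): product = 0.82
After component 3 (R=0.8628): product = 0.7075
After component 4 (R=0.8436): product = 0.5969
R_sys = 0.5969

0.5969


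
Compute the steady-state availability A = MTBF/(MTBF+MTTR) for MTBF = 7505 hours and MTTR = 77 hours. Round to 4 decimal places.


MTBF = 7505
MTTR = 77
MTBF + MTTR = 7582
A = 7505 / 7582
A = 0.9898

0.9898


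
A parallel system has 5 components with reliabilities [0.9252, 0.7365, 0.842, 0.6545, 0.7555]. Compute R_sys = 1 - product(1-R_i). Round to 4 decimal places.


Components: [0.9252, 0.7365, 0.842, 0.6545, 0.7555]
(1 - 0.9252) = 0.0748, running product = 0.0748
(1 - 0.7365) = 0.2635, running product = 0.0197
(1 - 0.842) = 0.158, running product = 0.0031
(1 - 0.6545) = 0.3455, running product = 0.0011
(1 - 0.7555) = 0.2445, running product = 0.0003
Product of (1-R_i) = 0.0003
R_sys = 1 - 0.0003 = 0.9997

0.9997


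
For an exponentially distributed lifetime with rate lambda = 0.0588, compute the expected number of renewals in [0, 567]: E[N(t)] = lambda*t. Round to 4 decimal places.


lambda = 0.0588
t = 567
E[N(t)] = lambda * t
E[N(t)] = 0.0588 * 567
E[N(t)] = 33.3396

33.3396


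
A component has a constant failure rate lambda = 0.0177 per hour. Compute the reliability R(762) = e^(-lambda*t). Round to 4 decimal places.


lambda = 0.0177
t = 762
lambda * t = 13.4874
R(t) = e^(-13.4874)
R(t) = 0.0

0.0


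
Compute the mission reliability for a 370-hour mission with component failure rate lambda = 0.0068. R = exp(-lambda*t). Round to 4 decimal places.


lambda = 0.0068
mission_time = 370
lambda * t = 0.0068 * 370 = 2.516
R = exp(-2.516)
R = 0.0808

0.0808


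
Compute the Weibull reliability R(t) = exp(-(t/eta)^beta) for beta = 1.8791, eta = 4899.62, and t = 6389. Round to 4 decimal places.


beta = 1.8791, eta = 4899.62, t = 6389
t/eta = 6389 / 4899.62 = 1.304
(t/eta)^beta = 1.304^1.8791 = 1.6467
R(t) = exp(-1.6467)
R(t) = 0.1927

0.1927


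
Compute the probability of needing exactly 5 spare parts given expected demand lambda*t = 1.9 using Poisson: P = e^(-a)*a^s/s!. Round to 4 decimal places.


a = 1.9, s = 5
e^(-a) = e^(-1.9) = 0.1496
a^s = 1.9^5 = 24.761
s! = 120
P = 0.1496 * 24.761 / 120
P = 0.0309

0.0309


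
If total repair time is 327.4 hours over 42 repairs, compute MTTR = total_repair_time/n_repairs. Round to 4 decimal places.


total_repair_time = 327.4
n_repairs = 42
MTTR = 327.4 / 42
MTTR = 7.7952

7.7952


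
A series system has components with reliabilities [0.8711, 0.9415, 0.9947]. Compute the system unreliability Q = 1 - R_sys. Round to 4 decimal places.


Components: [0.8711, 0.9415, 0.9947]
After component 1: product = 0.8711
After component 2: product = 0.8201
After component 3: product = 0.8158
R_sys = 0.8158
Q = 1 - 0.8158 = 0.1842

0.1842


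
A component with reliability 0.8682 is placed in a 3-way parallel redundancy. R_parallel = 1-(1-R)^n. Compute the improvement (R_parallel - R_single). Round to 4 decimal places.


R_single = 0.8682, n = 3
1 - R_single = 0.1318
(1 - R_single)^n = 0.1318^3 = 0.0023
R_parallel = 1 - 0.0023 = 0.9977
Improvement = 0.9977 - 0.8682
Improvement = 0.1295

0.1295


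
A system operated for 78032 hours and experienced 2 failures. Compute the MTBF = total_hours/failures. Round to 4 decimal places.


total_hours = 78032
failures = 2
MTBF = 78032 / 2
MTBF = 39016.0

39016.0


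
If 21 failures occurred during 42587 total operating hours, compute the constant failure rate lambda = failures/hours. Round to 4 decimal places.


failures = 21
total_hours = 42587
lambda = 21 / 42587
lambda = 0.0005

0.0005


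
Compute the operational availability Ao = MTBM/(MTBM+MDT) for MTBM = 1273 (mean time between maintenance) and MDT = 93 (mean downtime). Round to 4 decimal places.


MTBM = 1273
MDT = 93
MTBM + MDT = 1366
Ao = 1273 / 1366
Ao = 0.9319

0.9319


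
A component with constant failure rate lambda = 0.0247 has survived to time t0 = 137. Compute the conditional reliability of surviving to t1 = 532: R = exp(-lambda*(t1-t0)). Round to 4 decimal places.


lambda = 0.0247
t0 = 137, t1 = 532
t1 - t0 = 395
lambda * (t1-t0) = 0.0247 * 395 = 9.7565
R = exp(-9.7565)
R = 0.0001

0.0001


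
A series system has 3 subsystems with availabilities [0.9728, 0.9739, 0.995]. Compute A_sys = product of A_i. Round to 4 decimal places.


Subsystems: [0.9728, 0.9739, 0.995]
After subsystem 1 (A=0.9728): product = 0.9728
After subsystem 2 (A=0.9739): product = 0.9474
After subsystem 3 (A=0.995): product = 0.9427
A_sys = 0.9427

0.9427


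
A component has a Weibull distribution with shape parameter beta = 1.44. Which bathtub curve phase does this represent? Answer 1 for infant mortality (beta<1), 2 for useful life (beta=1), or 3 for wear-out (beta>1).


beta = 1.44
Compare beta to 1:
beta < 1 => infant mortality (phase 1)
beta = 1 => useful life (phase 2)
beta > 1 => wear-out (phase 3)
Since beta = 1.44, this is wear-out (increasing failure rate)
Phase = 3

3


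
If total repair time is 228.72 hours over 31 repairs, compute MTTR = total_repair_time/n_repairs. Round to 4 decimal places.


total_repair_time = 228.72
n_repairs = 31
MTTR = 228.72 / 31
MTTR = 7.3781

7.3781


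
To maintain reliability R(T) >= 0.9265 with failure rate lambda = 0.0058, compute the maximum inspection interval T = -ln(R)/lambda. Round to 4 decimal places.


R_target = 0.9265
lambda = 0.0058
-ln(0.9265) = 0.0763
T = 0.0763 / 0.0058
T = 13.1623

13.1623


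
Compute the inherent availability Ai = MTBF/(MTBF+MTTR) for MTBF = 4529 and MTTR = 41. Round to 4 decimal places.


MTBF = 4529
MTTR = 41
MTBF + MTTR = 4570
Ai = 4529 / 4570
Ai = 0.991

0.991


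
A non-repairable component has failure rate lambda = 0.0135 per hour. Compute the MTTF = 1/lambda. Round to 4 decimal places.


lambda = 0.0135
MTTF = 1 / 0.0135
MTTF = 74.0741

74.0741


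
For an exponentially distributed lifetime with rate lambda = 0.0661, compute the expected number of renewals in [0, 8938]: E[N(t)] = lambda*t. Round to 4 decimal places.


lambda = 0.0661
t = 8938
E[N(t)] = lambda * t
E[N(t)] = 0.0661 * 8938
E[N(t)] = 590.8018

590.8018


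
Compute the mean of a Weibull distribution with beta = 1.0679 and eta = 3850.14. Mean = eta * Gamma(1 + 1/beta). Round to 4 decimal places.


beta = 1.0679, eta = 3850.14
1/beta = 0.9364
1 + 1/beta = 1.9364
Gamma(1.9364) = 0.9748
Mean = 3850.14 * 0.9748
Mean = 3752.9757

3752.9757


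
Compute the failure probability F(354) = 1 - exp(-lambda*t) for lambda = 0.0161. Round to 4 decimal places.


lambda = 0.0161, t = 354
lambda * t = 5.6994
exp(-5.6994) = 0.0033
F(t) = 1 - 0.0033
F(t) = 0.9967

0.9967


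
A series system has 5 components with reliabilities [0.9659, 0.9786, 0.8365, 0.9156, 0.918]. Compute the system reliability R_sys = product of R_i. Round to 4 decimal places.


Components: [0.9659, 0.9786, 0.8365, 0.9156, 0.918]
After component 1 (R=0.9659): product = 0.9659
After component 2 (R=0.9786): product = 0.9452
After component 3 (R=0.8365): product = 0.7907
After component 4 (R=0.9156): product = 0.724
After component 5 (R=0.918): product = 0.6646
R_sys = 0.6646

0.6646


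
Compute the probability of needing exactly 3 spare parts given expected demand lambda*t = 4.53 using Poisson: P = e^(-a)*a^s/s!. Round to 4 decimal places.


a = 4.53, s = 3
e^(-a) = e^(-4.53) = 0.0108
a^s = 4.53^3 = 92.9597
s! = 6
P = 0.0108 * 92.9597 / 6
P = 0.167

0.167


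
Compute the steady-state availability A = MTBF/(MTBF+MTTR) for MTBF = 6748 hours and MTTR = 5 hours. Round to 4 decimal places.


MTBF = 6748
MTTR = 5
MTBF + MTTR = 6753
A = 6748 / 6753
A = 0.9993

0.9993


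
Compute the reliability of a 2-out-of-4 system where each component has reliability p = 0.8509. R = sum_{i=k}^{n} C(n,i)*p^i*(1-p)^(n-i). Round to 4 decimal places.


k = 2, n = 4, p = 0.8509
i=2: C(4,2)=6 * 0.8509^2 * 0.1491^2 = 0.0966
i=3: C(4,3)=4 * 0.8509^3 * 0.1491^1 = 0.3674
i=4: C(4,4)=1 * 0.8509^4 * 0.1491^0 = 0.5242
R = sum of terms = 0.9882

0.9882
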